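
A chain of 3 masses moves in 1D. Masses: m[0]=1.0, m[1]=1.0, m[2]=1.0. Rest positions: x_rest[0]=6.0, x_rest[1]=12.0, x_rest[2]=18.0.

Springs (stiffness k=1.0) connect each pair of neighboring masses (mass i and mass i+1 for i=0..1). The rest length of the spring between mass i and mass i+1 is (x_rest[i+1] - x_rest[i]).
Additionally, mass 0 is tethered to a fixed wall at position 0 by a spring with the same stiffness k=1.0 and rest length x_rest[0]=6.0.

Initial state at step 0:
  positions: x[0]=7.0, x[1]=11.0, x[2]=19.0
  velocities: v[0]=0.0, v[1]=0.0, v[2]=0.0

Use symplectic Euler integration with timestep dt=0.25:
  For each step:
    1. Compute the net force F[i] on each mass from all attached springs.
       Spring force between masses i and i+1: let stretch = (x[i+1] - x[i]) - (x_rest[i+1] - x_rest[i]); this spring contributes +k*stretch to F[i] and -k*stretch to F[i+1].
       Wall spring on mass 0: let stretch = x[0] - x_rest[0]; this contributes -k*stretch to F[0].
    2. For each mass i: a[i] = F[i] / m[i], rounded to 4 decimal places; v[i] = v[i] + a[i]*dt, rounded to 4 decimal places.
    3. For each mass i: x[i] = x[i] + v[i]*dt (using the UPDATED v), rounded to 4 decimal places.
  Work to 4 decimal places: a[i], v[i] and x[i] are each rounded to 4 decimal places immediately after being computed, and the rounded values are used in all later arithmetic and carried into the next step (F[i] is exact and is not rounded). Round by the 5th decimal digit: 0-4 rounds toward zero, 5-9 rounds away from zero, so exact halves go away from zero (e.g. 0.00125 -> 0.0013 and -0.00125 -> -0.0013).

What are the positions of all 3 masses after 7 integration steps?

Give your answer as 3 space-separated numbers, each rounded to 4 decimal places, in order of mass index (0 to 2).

Answer: 5.2306 13.4392 17.6207

Derivation:
Step 0: x=[7.0000 11.0000 19.0000] v=[0.0000 0.0000 0.0000]
Step 1: x=[6.8125 11.2500 18.8750] v=[-0.7500 1.0000 -0.5000]
Step 2: x=[6.4766 11.6992 18.6484] v=[-1.3438 1.7969 -0.9063]
Step 3: x=[6.0623 12.2564 18.3625] v=[-1.6573 2.2286 -1.1436]
Step 4: x=[5.6562 12.8081 18.0700] v=[-1.6244 2.2066 -1.1701]
Step 5: x=[5.3436 13.2416 17.8236] v=[-1.2505 1.7341 -0.9856]
Step 6: x=[5.1906 13.4679 17.6658] v=[-0.6119 0.9051 -0.6311]
Step 7: x=[5.2306 13.4392 17.6207] v=[0.1598 -0.1148 -0.1806]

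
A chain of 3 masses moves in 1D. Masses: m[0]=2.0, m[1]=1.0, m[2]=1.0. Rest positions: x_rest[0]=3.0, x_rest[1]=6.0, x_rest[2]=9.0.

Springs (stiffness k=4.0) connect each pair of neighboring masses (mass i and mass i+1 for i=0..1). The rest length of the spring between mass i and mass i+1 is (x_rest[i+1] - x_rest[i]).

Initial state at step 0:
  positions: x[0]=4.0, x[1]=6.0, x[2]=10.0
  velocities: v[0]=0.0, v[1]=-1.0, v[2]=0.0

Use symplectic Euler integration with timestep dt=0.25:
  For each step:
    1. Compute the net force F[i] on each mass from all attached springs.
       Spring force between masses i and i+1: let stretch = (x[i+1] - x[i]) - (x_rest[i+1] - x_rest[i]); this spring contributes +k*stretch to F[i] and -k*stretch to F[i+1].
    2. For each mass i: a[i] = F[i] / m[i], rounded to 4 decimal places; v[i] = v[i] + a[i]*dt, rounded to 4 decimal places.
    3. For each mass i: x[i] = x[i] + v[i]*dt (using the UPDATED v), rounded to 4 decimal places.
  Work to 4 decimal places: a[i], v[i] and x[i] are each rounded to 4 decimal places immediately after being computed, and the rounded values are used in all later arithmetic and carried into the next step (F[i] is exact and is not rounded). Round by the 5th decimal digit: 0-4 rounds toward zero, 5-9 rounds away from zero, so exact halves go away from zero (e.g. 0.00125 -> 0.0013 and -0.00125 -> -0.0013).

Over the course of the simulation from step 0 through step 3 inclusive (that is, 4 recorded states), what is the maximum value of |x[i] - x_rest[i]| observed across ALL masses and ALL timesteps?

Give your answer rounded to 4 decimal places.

Step 0: x=[4.0000 6.0000 10.0000] v=[0.0000 -1.0000 0.0000]
Step 1: x=[3.8750 6.2500 9.7500] v=[-0.5000 1.0000 -1.0000]
Step 2: x=[3.6719 6.7813 9.3750] v=[-0.8125 2.1250 -1.5000]
Step 3: x=[3.4825 7.1836 9.1016] v=[-0.7578 1.6093 -1.0937]
Max displacement = 1.1836

Answer: 1.1836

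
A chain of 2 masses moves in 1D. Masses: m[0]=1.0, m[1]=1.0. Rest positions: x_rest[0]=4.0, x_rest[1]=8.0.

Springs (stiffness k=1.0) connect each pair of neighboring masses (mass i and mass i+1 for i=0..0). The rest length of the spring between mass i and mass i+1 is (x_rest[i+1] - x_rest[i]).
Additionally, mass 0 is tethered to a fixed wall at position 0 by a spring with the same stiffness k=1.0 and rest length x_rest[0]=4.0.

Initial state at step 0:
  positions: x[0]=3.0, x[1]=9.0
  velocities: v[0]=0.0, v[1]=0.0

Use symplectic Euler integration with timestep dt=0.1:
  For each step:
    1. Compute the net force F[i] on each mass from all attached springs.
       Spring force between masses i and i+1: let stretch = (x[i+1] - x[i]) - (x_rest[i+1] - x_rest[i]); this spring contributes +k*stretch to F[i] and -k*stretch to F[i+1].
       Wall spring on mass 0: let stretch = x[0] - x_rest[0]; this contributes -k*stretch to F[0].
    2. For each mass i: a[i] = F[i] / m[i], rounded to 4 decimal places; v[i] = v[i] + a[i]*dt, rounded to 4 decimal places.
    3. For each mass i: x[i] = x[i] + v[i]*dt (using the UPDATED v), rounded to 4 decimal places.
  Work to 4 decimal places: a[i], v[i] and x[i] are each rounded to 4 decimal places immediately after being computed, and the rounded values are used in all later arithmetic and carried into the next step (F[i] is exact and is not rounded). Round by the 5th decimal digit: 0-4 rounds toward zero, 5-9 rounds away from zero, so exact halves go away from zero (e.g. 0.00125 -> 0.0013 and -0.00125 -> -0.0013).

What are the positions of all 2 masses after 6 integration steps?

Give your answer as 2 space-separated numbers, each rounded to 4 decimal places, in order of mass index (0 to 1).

Answer: 3.5757 8.6139

Derivation:
Step 0: x=[3.0000 9.0000] v=[0.0000 0.0000]
Step 1: x=[3.0300 8.9800] v=[0.3000 -0.2000]
Step 2: x=[3.0892 8.9405] v=[0.5920 -0.3950]
Step 3: x=[3.1760 8.8825] v=[0.8682 -0.5801]
Step 4: x=[3.2881 8.8074] v=[1.1213 -0.7508]
Step 5: x=[3.4225 8.7171] v=[1.3444 -0.9027]
Step 6: x=[3.5757 8.6139] v=[1.5316 -1.0322]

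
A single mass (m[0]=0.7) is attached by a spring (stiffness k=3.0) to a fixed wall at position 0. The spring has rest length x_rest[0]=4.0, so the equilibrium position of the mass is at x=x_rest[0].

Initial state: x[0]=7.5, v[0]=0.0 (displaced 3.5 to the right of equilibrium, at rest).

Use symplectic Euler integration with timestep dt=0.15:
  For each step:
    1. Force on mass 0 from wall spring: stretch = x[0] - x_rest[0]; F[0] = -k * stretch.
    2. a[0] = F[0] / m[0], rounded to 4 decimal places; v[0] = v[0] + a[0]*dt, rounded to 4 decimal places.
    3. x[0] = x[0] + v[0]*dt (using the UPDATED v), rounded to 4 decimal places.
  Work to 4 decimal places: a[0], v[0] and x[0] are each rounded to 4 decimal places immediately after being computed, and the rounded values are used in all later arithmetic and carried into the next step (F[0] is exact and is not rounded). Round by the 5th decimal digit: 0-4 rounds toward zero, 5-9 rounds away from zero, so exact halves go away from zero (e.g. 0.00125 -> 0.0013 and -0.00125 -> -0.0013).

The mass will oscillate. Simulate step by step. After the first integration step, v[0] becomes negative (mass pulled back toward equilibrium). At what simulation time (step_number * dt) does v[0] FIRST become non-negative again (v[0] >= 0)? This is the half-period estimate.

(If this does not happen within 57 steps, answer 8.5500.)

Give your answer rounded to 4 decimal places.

Step 0: x=[7.5000] v=[0.0000]
Step 1: x=[7.1625] v=[-2.2500]
Step 2: x=[6.5201] v=[-4.2830]
Step 3: x=[5.6346] v=[-5.9031]
Step 4: x=[4.5915] v=[-6.9539]
Step 5: x=[3.4914] v=[-7.3342]
Step 6: x=[2.4403] v=[-7.0072]
Step 7: x=[1.5396] v=[-6.0045]
Step 8: x=[0.8762] v=[-4.4228]
Step 9: x=[0.5140] v=[-2.4146]
Step 10: x=[0.4880] v=[-0.1736]
Step 11: x=[0.8006] v=[2.0841]
First v>=0 after going negative at step 11, time=1.6500

Answer: 1.6500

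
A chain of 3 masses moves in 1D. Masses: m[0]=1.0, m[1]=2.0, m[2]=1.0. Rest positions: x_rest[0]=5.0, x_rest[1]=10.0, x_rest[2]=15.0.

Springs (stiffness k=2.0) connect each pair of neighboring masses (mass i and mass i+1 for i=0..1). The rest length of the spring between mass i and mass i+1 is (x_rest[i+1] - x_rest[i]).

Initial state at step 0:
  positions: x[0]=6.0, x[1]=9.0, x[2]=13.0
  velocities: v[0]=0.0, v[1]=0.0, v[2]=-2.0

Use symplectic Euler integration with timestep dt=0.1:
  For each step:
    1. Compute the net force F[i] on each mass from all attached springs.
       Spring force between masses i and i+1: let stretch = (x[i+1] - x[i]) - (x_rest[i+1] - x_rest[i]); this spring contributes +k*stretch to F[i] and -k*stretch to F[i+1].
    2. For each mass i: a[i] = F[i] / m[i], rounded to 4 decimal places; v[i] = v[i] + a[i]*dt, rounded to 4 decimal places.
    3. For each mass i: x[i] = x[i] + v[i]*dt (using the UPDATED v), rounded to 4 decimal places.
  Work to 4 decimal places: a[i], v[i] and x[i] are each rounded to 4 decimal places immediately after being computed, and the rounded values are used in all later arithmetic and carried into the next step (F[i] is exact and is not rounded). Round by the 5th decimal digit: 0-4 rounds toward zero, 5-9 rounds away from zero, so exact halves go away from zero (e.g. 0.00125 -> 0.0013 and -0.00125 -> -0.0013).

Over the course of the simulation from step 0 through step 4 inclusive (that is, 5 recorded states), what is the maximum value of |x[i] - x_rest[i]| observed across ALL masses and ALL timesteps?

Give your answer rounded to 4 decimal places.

Step 0: x=[6.0000 9.0000 13.0000] v=[0.0000 0.0000 -2.0000]
Step 1: x=[5.9600 9.0100 12.8200] v=[-0.4000 0.1000 -1.8000]
Step 2: x=[5.8810 9.0276 12.6638] v=[-0.7900 0.1760 -1.5620]
Step 3: x=[5.7649 9.0501 12.5349] v=[-1.1607 0.2250 -1.2892]
Step 4: x=[5.6145 9.0746 12.4363] v=[-1.5037 0.2450 -0.9862]
Max displacement = 2.5637

Answer: 2.5637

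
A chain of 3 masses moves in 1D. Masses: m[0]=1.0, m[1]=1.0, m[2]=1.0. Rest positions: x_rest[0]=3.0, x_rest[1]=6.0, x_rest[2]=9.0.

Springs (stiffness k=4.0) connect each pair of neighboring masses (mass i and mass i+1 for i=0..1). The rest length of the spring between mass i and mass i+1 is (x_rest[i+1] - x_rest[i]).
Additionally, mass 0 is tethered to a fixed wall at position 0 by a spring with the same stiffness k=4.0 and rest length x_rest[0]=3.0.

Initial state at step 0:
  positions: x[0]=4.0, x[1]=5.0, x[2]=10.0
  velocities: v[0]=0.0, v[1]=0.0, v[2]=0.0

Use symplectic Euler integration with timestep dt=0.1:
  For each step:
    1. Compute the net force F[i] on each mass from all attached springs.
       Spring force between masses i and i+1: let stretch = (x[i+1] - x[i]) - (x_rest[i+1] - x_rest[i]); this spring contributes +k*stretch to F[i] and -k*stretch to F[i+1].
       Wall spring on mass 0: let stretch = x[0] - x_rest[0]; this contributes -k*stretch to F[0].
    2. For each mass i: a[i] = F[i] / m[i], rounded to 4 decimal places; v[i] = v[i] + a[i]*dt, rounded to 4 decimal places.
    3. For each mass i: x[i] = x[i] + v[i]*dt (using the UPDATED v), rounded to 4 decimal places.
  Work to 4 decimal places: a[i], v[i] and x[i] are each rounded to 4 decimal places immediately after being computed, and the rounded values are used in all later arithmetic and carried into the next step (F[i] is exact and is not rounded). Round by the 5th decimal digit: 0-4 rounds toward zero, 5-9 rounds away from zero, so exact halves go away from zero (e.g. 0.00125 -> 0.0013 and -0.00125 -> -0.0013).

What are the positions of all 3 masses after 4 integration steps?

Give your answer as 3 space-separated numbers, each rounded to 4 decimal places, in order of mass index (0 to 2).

Answer: 3.0255 6.3065 9.3357

Derivation:
Step 0: x=[4.0000 5.0000 10.0000] v=[0.0000 0.0000 0.0000]
Step 1: x=[3.8800 5.1600 9.9200] v=[-1.2000 1.6000 -0.8000]
Step 2: x=[3.6560 5.4592 9.7696] v=[-2.2400 2.9920 -1.5040]
Step 3: x=[3.3579 5.8587 9.5668] v=[-2.9811 3.9949 -2.0282]
Step 4: x=[3.0255 6.3065 9.3357] v=[-3.3239 4.4778 -2.3114]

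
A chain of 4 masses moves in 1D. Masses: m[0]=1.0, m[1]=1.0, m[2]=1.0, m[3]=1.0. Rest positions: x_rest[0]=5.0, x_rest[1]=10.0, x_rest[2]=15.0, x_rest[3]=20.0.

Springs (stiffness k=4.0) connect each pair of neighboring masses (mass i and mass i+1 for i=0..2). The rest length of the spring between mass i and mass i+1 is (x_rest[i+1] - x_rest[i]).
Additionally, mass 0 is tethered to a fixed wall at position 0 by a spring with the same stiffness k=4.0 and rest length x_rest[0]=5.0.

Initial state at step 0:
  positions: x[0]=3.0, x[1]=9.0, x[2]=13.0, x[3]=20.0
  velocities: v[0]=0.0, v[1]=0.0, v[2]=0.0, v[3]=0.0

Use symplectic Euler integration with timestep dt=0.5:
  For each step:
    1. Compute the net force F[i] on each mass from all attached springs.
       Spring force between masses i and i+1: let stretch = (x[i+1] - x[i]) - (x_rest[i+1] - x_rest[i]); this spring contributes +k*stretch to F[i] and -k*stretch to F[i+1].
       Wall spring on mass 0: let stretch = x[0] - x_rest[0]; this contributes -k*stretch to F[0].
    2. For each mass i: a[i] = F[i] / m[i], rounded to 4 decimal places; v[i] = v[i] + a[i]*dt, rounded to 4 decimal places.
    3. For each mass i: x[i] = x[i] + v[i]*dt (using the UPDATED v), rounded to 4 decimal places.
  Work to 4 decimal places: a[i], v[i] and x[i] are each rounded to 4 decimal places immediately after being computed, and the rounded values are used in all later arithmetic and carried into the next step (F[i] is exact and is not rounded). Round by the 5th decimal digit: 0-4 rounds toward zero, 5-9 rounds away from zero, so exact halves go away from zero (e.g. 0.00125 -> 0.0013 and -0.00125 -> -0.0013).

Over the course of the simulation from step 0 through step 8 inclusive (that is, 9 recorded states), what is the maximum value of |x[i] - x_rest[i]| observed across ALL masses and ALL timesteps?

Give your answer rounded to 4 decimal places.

Step 0: x=[3.0000 9.0000 13.0000 20.0000] v=[0.0000 0.0000 0.0000 0.0000]
Step 1: x=[6.0000 7.0000 16.0000 18.0000] v=[6.0000 -4.0000 6.0000 -4.0000]
Step 2: x=[4.0000 13.0000 12.0000 19.0000] v=[-4.0000 12.0000 -8.0000 2.0000]
Step 3: x=[7.0000 9.0000 16.0000 18.0000] v=[6.0000 -8.0000 8.0000 -2.0000]
Step 4: x=[5.0000 10.0000 15.0000 20.0000] v=[-4.0000 2.0000 -2.0000 4.0000]
Step 5: x=[3.0000 11.0000 14.0000 22.0000] v=[-4.0000 2.0000 -2.0000 4.0000]
Step 6: x=[6.0000 7.0000 18.0000 21.0000] v=[6.0000 -8.0000 8.0000 -2.0000]
Step 7: x=[4.0000 13.0000 14.0000 22.0000] v=[-4.0000 12.0000 -8.0000 2.0000]
Step 8: x=[7.0000 11.0000 17.0000 20.0000] v=[6.0000 -4.0000 6.0000 -4.0000]
Max displacement = 3.0000

Answer: 3.0000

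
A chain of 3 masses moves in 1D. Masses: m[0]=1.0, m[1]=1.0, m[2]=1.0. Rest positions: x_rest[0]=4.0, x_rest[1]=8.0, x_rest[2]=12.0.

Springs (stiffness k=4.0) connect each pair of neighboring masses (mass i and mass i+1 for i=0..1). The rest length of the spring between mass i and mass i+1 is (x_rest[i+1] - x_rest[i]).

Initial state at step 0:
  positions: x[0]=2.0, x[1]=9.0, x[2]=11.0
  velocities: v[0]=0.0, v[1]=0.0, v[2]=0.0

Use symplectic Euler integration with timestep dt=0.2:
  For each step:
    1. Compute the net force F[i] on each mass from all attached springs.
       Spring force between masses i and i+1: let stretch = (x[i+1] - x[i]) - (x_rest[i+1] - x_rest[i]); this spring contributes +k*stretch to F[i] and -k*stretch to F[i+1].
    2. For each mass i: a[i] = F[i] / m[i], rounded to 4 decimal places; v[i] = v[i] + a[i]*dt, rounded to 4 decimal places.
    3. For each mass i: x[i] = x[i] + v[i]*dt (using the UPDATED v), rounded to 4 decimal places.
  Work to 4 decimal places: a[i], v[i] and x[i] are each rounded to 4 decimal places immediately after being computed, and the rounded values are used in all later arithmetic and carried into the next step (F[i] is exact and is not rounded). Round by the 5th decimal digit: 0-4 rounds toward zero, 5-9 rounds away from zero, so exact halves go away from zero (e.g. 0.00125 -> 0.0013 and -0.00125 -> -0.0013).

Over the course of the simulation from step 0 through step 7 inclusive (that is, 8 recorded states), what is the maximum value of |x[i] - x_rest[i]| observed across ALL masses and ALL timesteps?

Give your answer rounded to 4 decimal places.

Answer: 2.4418

Derivation:
Step 0: x=[2.0000 9.0000 11.0000] v=[0.0000 0.0000 0.0000]
Step 1: x=[2.4800 8.2000 11.3200] v=[2.4000 -4.0000 1.6000]
Step 2: x=[3.2352 6.9840 11.7808] v=[3.7760 -6.0800 2.3040]
Step 3: x=[3.9502 5.9357 12.1141] v=[3.5750 -5.2416 1.6666]
Step 4: x=[4.3429 5.5582 12.0989] v=[1.9634 -1.8873 -0.0761]
Step 5: x=[4.2900 6.0328 11.6772] v=[-0.2644 2.3730 -2.1087]
Step 6: x=[3.8760 7.1317 10.9924] v=[-2.0702 5.4943 -3.4242]
Step 7: x=[3.3429 8.3274 10.3298] v=[-2.6656 5.9783 -3.3128]
Max displacement = 2.4418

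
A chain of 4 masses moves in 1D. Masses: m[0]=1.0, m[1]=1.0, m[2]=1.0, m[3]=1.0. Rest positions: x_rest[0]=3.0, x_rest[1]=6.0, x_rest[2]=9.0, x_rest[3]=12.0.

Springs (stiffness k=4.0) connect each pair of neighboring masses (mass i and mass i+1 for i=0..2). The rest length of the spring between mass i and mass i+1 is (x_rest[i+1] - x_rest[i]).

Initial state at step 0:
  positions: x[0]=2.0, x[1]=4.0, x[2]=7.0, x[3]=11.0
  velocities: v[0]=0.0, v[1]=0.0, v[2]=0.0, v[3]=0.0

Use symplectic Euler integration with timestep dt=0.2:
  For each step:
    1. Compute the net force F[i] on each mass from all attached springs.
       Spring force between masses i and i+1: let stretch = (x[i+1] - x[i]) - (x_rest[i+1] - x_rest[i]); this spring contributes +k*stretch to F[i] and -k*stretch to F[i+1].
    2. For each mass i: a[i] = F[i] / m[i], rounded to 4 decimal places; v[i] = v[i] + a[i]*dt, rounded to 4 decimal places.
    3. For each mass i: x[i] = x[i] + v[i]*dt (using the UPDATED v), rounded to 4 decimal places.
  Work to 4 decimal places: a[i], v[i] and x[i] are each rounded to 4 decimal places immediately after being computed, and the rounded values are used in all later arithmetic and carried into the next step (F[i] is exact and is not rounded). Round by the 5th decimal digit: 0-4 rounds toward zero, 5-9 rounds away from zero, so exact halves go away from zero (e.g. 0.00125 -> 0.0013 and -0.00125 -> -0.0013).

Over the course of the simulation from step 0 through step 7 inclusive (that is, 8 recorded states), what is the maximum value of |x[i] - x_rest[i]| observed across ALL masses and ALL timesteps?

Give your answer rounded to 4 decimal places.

Step 0: x=[2.0000 4.0000 7.0000 11.0000] v=[0.0000 0.0000 0.0000 0.0000]
Step 1: x=[1.8400 4.1600 7.1600 10.8400] v=[-0.8000 0.8000 0.8000 -0.8000]
Step 2: x=[1.5712 4.4288 7.4288 10.5712] v=[-1.3440 1.3440 1.3440 -1.3440]
Step 3: x=[1.2796 4.7204 7.7204 10.2796] v=[-1.4579 1.4579 1.4579 -1.4579]
Step 4: x=[1.0585 4.9415 7.9415 10.0585] v=[-1.1053 1.1053 1.1053 -1.1053]
Step 5: x=[0.9787 5.0213 8.0213 9.9787] v=[-0.3989 0.3989 0.3989 -0.3989]
Step 6: x=[1.0657 4.9343 7.9343 10.0657] v=[0.4352 -0.4352 -0.4352 0.4352]
Step 7: x=[1.2917 4.7083 7.7083 10.2917] v=[1.1301 -1.1301 -1.1301 1.1301]
Max displacement = 2.0213

Answer: 2.0213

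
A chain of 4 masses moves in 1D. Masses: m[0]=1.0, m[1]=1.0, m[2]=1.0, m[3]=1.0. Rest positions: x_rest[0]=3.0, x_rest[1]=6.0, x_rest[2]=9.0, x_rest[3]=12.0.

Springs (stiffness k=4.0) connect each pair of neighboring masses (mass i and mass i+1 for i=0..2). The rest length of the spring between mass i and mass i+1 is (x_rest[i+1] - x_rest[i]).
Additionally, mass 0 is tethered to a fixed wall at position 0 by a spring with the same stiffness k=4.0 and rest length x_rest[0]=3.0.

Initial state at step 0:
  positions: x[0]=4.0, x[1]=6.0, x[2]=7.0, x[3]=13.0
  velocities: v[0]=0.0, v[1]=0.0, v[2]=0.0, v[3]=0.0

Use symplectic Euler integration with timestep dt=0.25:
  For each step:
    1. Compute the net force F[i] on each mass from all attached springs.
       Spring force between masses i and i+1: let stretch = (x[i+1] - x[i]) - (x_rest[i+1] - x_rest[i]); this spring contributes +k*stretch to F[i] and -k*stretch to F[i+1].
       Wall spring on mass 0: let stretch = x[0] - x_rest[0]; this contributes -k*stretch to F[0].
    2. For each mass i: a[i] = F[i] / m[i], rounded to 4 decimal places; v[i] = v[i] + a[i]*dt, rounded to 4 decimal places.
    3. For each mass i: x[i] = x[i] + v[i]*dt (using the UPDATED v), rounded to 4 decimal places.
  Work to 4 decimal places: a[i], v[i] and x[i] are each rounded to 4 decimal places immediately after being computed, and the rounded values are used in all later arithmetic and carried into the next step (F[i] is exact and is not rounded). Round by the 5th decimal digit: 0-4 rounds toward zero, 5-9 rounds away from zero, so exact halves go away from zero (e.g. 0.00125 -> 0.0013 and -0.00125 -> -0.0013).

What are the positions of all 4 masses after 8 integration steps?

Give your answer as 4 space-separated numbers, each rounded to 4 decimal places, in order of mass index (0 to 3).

Step 0: x=[4.0000 6.0000 7.0000 13.0000] v=[0.0000 0.0000 0.0000 0.0000]
Step 1: x=[3.5000 5.7500 8.2500 12.2500] v=[-2.0000 -1.0000 5.0000 -3.0000]
Step 2: x=[2.6875 5.5625 9.8750 11.2500] v=[-3.2500 -0.7500 6.5000 -4.0000]
Step 3: x=[1.9219 5.7344 10.7656 10.6563] v=[-3.0625 0.6875 3.5625 -2.3750]
Step 4: x=[1.6289 6.2110 10.3711 10.8399] v=[-1.1719 1.9062 -1.5780 0.7343]
Step 5: x=[2.0742 6.5821 9.0538 11.6563] v=[1.7813 1.4842 -5.2693 3.2655]
Step 6: x=[3.1280 6.4441 7.7692 12.5721] v=[4.2150 -0.5520 -5.1385 3.6630]
Step 7: x=[4.2288 5.8084 7.3540 13.0371] v=[4.4031 -2.5430 -1.6607 1.8601]
Step 8: x=[4.6673 5.1642 7.9732 12.8314] v=[1.7539 -2.5770 2.4768 -0.8230]

Answer: 4.6673 5.1642 7.9732 12.8314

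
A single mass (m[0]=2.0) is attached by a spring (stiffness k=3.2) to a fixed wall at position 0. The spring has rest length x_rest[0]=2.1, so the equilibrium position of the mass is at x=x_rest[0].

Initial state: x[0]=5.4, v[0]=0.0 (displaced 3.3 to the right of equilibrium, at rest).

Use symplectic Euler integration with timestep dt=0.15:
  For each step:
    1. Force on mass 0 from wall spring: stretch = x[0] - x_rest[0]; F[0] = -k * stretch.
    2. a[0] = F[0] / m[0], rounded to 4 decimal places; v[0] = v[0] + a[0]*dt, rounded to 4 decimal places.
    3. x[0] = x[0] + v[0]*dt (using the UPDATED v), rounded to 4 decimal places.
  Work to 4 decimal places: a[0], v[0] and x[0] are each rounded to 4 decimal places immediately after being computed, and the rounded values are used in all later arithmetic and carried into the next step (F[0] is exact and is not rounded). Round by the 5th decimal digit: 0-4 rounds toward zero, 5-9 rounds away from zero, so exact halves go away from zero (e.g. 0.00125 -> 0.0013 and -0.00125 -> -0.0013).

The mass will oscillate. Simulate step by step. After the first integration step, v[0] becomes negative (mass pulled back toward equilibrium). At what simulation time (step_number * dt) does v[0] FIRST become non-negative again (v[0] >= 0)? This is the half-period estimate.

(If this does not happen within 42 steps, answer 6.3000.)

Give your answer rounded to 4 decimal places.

Answer: 2.5500

Derivation:
Step 0: x=[5.4000] v=[0.0000]
Step 1: x=[5.2812] v=[-0.7920]
Step 2: x=[5.0479] v=[-1.5555]
Step 3: x=[4.7085] v=[-2.2630]
Step 4: x=[4.2752] v=[-2.8890]
Step 5: x=[3.7636] v=[-3.4110]
Step 6: x=[3.1921] v=[-3.8103]
Step 7: x=[2.5812] v=[-4.0724]
Step 8: x=[1.9530] v=[-4.1879]
Step 9: x=[1.3301] v=[-4.1526]
Step 10: x=[0.7349] v=[-3.9678]
Step 11: x=[0.1889] v=[-3.6402]
Step 12: x=[-0.2883] v=[-3.1815]
Step 13: x=[-0.6795] v=[-2.6083]
Step 14: x=[-0.9707] v=[-1.9412]
Step 15: x=[-1.1513] v=[-1.2042]
Step 16: x=[-1.2149] v=[-0.4239]
Step 17: x=[-1.1591] v=[0.3717]
First v>=0 after going negative at step 17, time=2.5500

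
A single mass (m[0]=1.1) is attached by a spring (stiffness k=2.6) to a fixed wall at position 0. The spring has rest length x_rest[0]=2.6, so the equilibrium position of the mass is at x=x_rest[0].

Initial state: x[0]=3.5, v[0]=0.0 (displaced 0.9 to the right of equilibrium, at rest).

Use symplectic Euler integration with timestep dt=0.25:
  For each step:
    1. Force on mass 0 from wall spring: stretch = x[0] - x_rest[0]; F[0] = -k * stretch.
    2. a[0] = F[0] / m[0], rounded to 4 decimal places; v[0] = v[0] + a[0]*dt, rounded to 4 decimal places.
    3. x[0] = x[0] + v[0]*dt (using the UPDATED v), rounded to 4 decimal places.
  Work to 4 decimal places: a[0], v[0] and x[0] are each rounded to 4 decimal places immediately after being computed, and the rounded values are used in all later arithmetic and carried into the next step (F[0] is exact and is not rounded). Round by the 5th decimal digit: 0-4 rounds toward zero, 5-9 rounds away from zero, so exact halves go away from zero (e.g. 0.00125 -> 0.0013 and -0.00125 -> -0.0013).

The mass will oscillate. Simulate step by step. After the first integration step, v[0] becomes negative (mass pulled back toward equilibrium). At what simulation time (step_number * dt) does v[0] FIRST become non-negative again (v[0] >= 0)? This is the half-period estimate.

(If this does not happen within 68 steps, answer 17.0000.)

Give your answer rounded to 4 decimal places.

Answer: 2.2500

Derivation:
Step 0: x=[3.5000] v=[0.0000]
Step 1: x=[3.3671] v=[-0.5318]
Step 2: x=[3.1208] v=[-0.9851]
Step 3: x=[2.7976] v=[-1.2929]
Step 4: x=[2.4452] v=[-1.4097]
Step 5: x=[2.1157] v=[-1.3182]
Step 6: x=[1.8577] v=[-1.0320]
Step 7: x=[1.7094] v=[-0.5934]
Step 8: x=[1.6926] v=[-0.0671]
Step 9: x=[1.8099] v=[0.4691]
First v>=0 after going negative at step 9, time=2.2500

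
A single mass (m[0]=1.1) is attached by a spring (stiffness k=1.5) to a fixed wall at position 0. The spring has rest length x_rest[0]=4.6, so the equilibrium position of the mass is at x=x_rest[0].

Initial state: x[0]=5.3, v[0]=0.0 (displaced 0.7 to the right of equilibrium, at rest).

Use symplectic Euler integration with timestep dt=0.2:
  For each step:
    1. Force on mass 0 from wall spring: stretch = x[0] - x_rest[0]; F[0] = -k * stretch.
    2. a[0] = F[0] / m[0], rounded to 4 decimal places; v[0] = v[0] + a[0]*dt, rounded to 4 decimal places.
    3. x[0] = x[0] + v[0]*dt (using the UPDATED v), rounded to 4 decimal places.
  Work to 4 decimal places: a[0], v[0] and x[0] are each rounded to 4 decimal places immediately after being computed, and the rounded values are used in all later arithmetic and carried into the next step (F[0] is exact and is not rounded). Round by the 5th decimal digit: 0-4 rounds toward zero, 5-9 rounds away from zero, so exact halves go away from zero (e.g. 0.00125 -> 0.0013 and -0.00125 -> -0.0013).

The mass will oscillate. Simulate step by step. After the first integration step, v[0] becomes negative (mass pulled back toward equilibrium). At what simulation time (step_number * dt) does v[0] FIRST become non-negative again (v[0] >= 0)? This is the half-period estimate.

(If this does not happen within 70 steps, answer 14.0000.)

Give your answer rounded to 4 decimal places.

Answer: 2.8000

Derivation:
Step 0: x=[5.3000] v=[0.0000]
Step 1: x=[5.2618] v=[-0.1909]
Step 2: x=[5.1875] v=[-0.3714]
Step 3: x=[5.0812] v=[-0.5316]
Step 4: x=[4.9486] v=[-0.6628]
Step 5: x=[4.7970] v=[-0.7579]
Step 6: x=[4.6347] v=[-0.8116]
Step 7: x=[4.4705] v=[-0.8211]
Step 8: x=[4.3133] v=[-0.7858]
Step 9: x=[4.1718] v=[-0.7076]
Step 10: x=[4.0536] v=[-0.5908]
Step 11: x=[3.9652] v=[-0.4418]
Step 12: x=[3.9115] v=[-0.2687]
Step 13: x=[3.8953] v=[-0.0809]
Step 14: x=[3.9176] v=[0.1113]
First v>=0 after going negative at step 14, time=2.8000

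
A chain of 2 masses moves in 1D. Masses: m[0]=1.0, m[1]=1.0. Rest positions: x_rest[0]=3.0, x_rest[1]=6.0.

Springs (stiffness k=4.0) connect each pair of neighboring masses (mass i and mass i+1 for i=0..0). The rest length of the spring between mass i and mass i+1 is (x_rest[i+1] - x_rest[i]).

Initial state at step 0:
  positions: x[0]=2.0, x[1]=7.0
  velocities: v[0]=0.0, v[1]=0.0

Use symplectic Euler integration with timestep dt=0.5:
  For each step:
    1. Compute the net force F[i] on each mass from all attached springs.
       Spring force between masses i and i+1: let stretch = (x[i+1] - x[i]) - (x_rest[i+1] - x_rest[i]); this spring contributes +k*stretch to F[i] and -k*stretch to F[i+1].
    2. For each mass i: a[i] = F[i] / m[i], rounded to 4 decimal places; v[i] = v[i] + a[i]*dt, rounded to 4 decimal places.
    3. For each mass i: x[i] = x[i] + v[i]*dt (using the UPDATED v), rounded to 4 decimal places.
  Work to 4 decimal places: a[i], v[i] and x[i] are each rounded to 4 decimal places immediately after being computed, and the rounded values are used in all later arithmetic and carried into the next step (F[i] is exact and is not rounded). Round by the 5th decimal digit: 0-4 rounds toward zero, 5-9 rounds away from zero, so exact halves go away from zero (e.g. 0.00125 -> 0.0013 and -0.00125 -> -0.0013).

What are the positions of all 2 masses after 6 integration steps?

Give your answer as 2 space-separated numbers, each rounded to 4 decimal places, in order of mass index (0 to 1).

Step 0: x=[2.0000 7.0000] v=[0.0000 0.0000]
Step 1: x=[4.0000 5.0000] v=[4.0000 -4.0000]
Step 2: x=[4.0000 5.0000] v=[0.0000 0.0000]
Step 3: x=[2.0000 7.0000] v=[-4.0000 4.0000]
Step 4: x=[2.0000 7.0000] v=[0.0000 0.0000]
Step 5: x=[4.0000 5.0000] v=[4.0000 -4.0000]
Step 6: x=[4.0000 5.0000] v=[0.0000 0.0000]

Answer: 4.0000 5.0000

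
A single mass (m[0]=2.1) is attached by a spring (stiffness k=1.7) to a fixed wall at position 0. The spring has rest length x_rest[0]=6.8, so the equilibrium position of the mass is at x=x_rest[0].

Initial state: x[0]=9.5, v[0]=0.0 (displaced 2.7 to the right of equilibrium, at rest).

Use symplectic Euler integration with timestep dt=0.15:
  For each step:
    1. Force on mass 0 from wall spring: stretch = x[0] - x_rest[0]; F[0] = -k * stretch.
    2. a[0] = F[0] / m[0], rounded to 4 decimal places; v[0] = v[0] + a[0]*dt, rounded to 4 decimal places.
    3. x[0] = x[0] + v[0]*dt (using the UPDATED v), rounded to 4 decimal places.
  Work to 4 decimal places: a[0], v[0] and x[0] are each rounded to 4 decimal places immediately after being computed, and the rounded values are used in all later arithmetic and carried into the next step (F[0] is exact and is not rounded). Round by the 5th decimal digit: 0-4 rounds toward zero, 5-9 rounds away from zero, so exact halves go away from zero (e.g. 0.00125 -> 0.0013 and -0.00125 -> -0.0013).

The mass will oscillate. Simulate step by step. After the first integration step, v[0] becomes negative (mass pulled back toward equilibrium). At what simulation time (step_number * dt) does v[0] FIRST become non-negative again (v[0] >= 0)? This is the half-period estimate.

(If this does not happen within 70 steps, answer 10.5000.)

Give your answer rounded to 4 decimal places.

Answer: 3.6000

Derivation:
Step 0: x=[9.5000] v=[0.0000]
Step 1: x=[9.4508] v=[-0.3279]
Step 2: x=[9.3533] v=[-0.6498]
Step 3: x=[9.2093] v=[-0.9599]
Step 4: x=[9.0214] v=[-1.2525]
Step 5: x=[8.7931] v=[-1.5222]
Step 6: x=[8.5285] v=[-1.7642]
Step 7: x=[8.2324] v=[-1.9741]
Step 8: x=[7.9102] v=[-2.1480]
Step 9: x=[7.5678] v=[-2.2828]
Step 10: x=[7.2114] v=[-2.3760]
Step 11: x=[6.8475] v=[-2.4260]
Step 12: x=[6.4827] v=[-2.4318]
Step 13: x=[6.1237] v=[-2.3933]
Step 14: x=[5.7770] v=[-2.3112]
Step 15: x=[5.4490] v=[-2.1870]
Step 16: x=[5.1456] v=[-2.0229]
Step 17: x=[4.8723] v=[-1.8220]
Step 18: x=[4.6341] v=[-1.5879]
Step 19: x=[4.4354] v=[-1.3249]
Step 20: x=[4.2797] v=[-1.0378]
Step 21: x=[4.1699] v=[-0.7318]
Step 22: x=[4.1080] v=[-0.4124]
Step 23: x=[4.0952] v=[-0.0855]
Step 24: x=[4.1316] v=[0.2429]
First v>=0 after going negative at step 24, time=3.6000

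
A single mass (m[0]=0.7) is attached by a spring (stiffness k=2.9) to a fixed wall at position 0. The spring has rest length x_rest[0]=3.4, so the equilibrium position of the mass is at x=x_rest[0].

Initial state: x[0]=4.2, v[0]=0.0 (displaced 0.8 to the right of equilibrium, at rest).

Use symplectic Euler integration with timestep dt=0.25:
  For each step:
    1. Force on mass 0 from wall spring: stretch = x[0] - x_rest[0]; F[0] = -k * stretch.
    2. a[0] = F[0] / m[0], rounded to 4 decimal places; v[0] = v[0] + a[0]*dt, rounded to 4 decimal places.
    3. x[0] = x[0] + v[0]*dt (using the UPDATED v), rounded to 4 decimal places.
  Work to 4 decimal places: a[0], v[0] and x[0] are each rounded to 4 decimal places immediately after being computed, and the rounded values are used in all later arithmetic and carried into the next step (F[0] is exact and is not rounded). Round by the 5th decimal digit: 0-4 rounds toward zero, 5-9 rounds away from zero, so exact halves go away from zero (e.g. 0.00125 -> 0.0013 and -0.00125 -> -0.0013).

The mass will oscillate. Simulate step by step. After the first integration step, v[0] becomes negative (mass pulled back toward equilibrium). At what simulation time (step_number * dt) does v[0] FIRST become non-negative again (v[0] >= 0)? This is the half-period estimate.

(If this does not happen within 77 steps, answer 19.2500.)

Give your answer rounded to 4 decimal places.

Step 0: x=[4.2000] v=[0.0000]
Step 1: x=[3.9929] v=[-0.8286]
Step 2: x=[3.6322] v=[-1.4427]
Step 3: x=[3.2114] v=[-1.6832]
Step 4: x=[2.8394] v=[-1.4879]
Step 5: x=[2.6126] v=[-0.9073]
Step 6: x=[2.5897] v=[-0.0918]
Step 7: x=[2.7766] v=[0.7475]
First v>=0 after going negative at step 7, time=1.7500

Answer: 1.7500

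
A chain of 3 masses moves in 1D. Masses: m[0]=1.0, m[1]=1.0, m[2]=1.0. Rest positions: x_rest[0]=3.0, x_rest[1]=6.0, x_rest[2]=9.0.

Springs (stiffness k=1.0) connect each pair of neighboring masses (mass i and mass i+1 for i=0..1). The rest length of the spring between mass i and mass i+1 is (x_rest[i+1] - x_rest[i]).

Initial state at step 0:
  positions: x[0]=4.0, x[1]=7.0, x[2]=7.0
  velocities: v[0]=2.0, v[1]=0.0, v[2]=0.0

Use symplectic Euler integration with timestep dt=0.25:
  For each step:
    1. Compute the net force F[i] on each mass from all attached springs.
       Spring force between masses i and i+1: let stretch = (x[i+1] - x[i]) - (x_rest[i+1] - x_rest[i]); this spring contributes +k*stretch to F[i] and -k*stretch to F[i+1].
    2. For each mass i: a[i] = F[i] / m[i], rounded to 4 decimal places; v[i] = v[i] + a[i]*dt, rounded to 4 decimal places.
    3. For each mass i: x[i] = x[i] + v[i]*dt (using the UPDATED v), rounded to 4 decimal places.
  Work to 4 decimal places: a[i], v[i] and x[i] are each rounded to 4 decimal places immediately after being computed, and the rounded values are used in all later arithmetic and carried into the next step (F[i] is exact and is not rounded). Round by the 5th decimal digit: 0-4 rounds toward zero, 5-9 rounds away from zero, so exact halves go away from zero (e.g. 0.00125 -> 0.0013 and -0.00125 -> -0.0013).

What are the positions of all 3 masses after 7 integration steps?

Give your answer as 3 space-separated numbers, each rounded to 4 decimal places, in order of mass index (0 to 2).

Step 0: x=[4.0000 7.0000 7.0000] v=[2.0000 0.0000 0.0000]
Step 1: x=[4.5000 6.8125 7.1875] v=[2.0000 -0.7500 0.7500]
Step 2: x=[4.9570 6.5039 7.5391] v=[1.8281 -1.2344 1.4063]
Step 3: x=[5.3232 6.1633 8.0135] v=[1.4648 -1.3623 1.8975]
Step 4: x=[5.5544 5.8859 8.5598] v=[0.9248 -1.1098 2.1850]
Step 5: x=[5.6188 5.7549 9.1264] v=[0.2577 -0.5242 2.2665]
Step 6: x=[5.5042 5.8261 9.6698] v=[-0.4583 0.2847 2.1736]
Step 7: x=[5.2223 6.1174 10.1605] v=[-1.1278 1.1652 1.9627]

Answer: 5.2223 6.1174 10.1605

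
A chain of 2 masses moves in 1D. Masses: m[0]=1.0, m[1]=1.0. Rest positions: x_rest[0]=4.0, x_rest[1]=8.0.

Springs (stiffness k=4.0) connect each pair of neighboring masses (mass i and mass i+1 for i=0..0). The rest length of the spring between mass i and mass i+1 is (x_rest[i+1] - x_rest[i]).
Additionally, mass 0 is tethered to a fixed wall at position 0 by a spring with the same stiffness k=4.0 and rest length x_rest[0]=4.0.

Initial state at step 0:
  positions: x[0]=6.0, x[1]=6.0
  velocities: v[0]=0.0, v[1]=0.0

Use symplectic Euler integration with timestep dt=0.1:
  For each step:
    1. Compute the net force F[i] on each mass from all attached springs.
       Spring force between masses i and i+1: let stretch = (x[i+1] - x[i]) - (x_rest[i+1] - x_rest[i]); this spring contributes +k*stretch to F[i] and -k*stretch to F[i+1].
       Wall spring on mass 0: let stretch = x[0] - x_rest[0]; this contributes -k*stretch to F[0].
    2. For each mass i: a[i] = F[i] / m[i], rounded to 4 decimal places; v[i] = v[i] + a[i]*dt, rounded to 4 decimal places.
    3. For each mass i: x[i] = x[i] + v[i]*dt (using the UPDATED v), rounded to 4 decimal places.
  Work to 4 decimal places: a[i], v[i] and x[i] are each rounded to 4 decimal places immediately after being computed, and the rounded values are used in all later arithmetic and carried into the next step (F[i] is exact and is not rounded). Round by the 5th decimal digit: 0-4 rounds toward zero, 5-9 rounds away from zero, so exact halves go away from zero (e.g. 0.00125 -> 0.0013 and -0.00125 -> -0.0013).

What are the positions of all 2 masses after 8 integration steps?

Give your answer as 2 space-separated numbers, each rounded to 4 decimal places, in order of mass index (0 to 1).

Step 0: x=[6.0000 6.0000] v=[0.0000 0.0000]
Step 1: x=[5.7600 6.1600] v=[-2.4000 1.6000]
Step 2: x=[5.3056 6.4640] v=[-4.5440 3.0400]
Step 3: x=[4.6853 6.8817] v=[-6.2029 4.1766]
Step 4: x=[3.9655 7.3715] v=[-7.1985 4.8980]
Step 5: x=[3.2233 7.8851] v=[-7.4223 5.1356]
Step 6: x=[2.5386 8.3722] v=[-6.8469 4.8709]
Step 7: x=[1.9857 8.7860] v=[-5.5289 4.1375]
Step 8: x=[1.6254 9.0877] v=[-3.6031 3.0174]

Answer: 1.6254 9.0877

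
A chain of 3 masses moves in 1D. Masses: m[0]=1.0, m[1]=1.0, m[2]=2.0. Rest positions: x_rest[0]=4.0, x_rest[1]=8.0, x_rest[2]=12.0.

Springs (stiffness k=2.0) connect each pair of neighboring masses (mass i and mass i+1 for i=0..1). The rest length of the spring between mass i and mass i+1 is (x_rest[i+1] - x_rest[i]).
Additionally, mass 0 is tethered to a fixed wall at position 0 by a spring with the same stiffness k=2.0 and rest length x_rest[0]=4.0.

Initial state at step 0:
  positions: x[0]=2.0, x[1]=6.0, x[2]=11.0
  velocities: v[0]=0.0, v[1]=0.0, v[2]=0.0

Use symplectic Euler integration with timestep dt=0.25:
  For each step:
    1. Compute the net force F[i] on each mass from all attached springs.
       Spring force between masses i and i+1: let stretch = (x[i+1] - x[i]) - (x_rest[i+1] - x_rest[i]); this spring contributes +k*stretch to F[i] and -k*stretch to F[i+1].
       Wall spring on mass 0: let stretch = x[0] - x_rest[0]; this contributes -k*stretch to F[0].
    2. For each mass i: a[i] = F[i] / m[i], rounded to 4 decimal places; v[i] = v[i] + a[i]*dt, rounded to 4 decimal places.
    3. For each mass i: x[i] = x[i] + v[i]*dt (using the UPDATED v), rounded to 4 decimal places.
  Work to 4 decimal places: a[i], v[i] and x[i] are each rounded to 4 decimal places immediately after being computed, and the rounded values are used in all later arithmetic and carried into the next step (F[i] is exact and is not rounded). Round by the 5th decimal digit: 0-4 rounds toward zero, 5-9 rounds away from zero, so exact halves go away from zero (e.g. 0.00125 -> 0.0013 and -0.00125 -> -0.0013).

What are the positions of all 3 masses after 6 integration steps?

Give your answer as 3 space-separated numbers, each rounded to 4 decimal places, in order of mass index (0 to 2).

Answer: 4.7470 7.9454 10.4031

Derivation:
Step 0: x=[2.0000 6.0000 11.0000] v=[0.0000 0.0000 0.0000]
Step 1: x=[2.2500 6.1250 10.9375] v=[1.0000 0.5000 -0.2500]
Step 2: x=[2.7031 6.3672 10.8242] v=[1.8125 0.9688 -0.4531]
Step 3: x=[3.2764 6.7085 10.6824] v=[2.2930 1.3653 -0.5674]
Step 4: x=[3.8691 7.1176 10.5422] v=[2.3709 1.6362 -0.5609]
Step 5: x=[4.3843 7.5487 10.4379] v=[2.0606 1.7243 -0.4171]
Step 6: x=[4.7470 7.9454 10.4031] v=[1.4507 1.5867 -0.1394]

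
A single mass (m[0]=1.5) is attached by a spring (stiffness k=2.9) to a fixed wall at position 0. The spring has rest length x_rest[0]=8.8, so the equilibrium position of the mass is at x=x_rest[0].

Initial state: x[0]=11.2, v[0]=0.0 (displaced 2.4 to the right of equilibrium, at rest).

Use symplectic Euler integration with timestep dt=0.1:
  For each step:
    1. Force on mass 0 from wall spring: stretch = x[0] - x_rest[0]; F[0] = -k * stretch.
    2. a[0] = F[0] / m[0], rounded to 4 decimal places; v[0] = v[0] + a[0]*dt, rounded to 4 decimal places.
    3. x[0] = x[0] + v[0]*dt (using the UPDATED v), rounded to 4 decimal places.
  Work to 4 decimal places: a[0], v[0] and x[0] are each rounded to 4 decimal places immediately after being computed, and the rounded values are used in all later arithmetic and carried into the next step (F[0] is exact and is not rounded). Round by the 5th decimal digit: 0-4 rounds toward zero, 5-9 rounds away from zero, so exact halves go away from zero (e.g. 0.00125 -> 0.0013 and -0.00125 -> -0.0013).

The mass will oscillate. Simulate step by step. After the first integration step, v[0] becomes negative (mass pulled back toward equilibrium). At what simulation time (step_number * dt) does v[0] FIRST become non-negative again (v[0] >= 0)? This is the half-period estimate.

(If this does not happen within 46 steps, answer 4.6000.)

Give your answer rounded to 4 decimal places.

Answer: 2.3000

Derivation:
Step 0: x=[11.2000] v=[0.0000]
Step 1: x=[11.1536] v=[-0.4640]
Step 2: x=[11.0617] v=[-0.9190]
Step 3: x=[10.9261] v=[-1.3563]
Step 4: x=[10.7494] v=[-1.7674]
Step 5: x=[10.5350] v=[-2.1443]
Step 6: x=[10.2870] v=[-2.4797]
Step 7: x=[10.0103] v=[-2.7672]
Step 8: x=[9.7102] v=[-3.0012]
Step 9: x=[9.3925] v=[-3.1772]
Step 10: x=[9.0633] v=[-3.2918]
Step 11: x=[8.7290] v=[-3.3427]
Step 12: x=[8.3961] v=[-3.3290]
Step 13: x=[8.0710] v=[-3.2509]
Step 14: x=[7.7600] v=[-3.1100]
Step 15: x=[7.4691] v=[-2.9089]
Step 16: x=[7.2039] v=[-2.6516]
Step 17: x=[6.9696] v=[-2.3430]
Step 18: x=[6.7707] v=[-1.9891]
Step 19: x=[6.6110] v=[-1.5968]
Step 20: x=[6.4936] v=[-1.1736]
Step 21: x=[6.4208] v=[-0.7277]
Step 22: x=[6.3940] v=[-0.2677]
Step 23: x=[6.4138] v=[0.1975]
First v>=0 after going negative at step 23, time=2.3000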